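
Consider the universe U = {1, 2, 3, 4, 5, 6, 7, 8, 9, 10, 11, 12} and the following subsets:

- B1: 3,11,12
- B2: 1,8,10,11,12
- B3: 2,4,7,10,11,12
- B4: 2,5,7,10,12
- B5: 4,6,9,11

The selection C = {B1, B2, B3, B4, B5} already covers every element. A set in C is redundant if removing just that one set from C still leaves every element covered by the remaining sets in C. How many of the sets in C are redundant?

1

Drop B1: 3 uncovered — not redundant.
Drop B2: 1, 8 uncovered — not redundant.
Drop B3: the rest still cover every element — redundant.
Drop B4: 5 uncovered — not redundant.
Drop B5: 6, 9 uncovered — not redundant.
1 redundant: B3.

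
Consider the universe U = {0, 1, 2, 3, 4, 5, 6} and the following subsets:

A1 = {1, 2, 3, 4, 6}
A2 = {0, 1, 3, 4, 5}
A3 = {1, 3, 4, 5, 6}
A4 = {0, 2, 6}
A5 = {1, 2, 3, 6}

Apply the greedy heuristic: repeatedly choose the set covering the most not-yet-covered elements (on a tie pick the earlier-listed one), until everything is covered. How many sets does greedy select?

Pick 1: A1 covers 5 new elements (1, 2, 3, 4, 6).
Pick 2: A2 covers 2 new elements (0, 5).
Greedy uses 2 sets.

2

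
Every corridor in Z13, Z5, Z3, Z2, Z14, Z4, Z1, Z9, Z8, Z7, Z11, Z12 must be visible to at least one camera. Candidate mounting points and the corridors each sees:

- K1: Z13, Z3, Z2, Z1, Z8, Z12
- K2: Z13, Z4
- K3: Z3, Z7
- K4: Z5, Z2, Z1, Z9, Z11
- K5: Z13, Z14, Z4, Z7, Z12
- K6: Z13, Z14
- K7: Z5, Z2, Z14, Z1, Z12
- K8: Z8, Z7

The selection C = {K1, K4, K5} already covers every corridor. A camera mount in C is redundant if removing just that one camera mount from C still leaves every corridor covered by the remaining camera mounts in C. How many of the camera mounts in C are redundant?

Drop K1: Z3, Z8 uncovered — not redundant.
Drop K4: Z5, Z9, Z11 uncovered — not redundant.
Drop K5: Z14, Z4, Z7 uncovered — not redundant.
None of the camera mounts in C is redundant.

0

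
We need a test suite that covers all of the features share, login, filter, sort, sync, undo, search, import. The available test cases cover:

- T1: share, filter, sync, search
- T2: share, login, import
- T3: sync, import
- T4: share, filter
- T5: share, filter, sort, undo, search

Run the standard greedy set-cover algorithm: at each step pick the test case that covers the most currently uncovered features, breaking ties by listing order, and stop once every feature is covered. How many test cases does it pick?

Pick 1: T5 covers 5 new features (share, filter, sort, undo, search).
Pick 2: T2 covers 2 new features (login, import).
Pick 3: T1 covers 1 new features (sync).
Greedy uses 3 test cases.

3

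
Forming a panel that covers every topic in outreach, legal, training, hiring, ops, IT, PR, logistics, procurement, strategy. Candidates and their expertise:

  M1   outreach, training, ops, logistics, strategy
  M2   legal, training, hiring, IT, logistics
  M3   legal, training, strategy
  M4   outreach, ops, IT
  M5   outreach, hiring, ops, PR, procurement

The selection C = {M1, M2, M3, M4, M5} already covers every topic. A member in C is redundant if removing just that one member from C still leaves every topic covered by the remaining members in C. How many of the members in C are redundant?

Drop M1: the rest still cover every topic — redundant.
Drop M2: the rest still cover every topic — redundant.
Drop M3: the rest still cover every topic — redundant.
Drop M4: the rest still cover every topic — redundant.
Drop M5: PR, procurement uncovered — not redundant.
4 redundant: M1, M2, M3, M4.

4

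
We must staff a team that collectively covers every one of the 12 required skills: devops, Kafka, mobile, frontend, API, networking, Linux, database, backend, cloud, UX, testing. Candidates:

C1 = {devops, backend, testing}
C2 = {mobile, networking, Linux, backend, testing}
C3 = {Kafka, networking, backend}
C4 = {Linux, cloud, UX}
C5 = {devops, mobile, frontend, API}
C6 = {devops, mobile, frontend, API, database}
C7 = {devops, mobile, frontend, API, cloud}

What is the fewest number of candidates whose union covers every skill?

4

C1, C3, C4, C6 together cover {devops, Kafka, mobile, frontend, API, networking, Linux, database, backend, cloud, UX, testing} — every skill.
No 3 of the 7 candidates cover everything (all 35 triples fall short), so 4 is minimum.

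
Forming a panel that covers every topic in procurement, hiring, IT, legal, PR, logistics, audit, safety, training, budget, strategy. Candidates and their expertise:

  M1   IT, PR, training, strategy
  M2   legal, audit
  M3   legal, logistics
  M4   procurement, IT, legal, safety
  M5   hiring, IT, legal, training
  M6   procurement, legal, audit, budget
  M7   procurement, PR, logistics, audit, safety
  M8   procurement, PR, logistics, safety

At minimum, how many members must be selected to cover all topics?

4

M1, M5, M6, M7 together cover {procurement, hiring, IT, legal, PR, logistics, audit, safety, training, budget, strategy} — every topic.
No 3 of the 8 members cover everything (all 56 triples fall short), so 4 is minimum.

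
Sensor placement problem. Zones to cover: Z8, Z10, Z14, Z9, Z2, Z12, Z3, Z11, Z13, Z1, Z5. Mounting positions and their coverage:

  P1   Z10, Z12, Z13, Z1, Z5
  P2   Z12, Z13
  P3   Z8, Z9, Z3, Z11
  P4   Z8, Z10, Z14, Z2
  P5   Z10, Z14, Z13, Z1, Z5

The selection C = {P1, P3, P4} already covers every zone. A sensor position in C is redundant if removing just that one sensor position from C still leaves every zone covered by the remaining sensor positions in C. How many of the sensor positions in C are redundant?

0

Drop P1: Z12, Z13, Z1, Z5 uncovered — not redundant.
Drop P3: Z9, Z3, Z11 uncovered — not redundant.
Drop P4: Z14, Z2 uncovered — not redundant.
None of the sensor positions in C is redundant.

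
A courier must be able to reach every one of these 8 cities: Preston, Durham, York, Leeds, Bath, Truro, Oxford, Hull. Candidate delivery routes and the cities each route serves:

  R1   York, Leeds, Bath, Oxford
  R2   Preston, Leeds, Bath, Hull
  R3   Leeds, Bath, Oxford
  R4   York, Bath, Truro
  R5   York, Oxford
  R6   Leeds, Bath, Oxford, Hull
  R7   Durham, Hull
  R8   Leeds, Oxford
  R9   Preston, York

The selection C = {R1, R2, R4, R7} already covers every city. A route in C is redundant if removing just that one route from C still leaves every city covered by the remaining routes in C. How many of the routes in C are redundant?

0

Drop R1: Oxford uncovered — not redundant.
Drop R2: Preston uncovered — not redundant.
Drop R4: Truro uncovered — not redundant.
Drop R7: Durham uncovered — not redundant.
None of the routes in C is redundant.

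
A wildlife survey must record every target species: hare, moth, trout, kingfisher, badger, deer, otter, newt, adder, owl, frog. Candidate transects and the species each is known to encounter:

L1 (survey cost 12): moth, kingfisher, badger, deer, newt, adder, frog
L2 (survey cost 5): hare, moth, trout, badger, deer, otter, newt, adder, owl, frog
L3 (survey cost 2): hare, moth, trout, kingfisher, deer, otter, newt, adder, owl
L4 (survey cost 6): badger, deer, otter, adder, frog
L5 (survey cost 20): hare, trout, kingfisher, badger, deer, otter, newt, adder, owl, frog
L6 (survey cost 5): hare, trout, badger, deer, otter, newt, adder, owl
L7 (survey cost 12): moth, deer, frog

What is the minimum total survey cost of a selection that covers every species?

7

L2, L3 cover every species at survey cost 5 + 2 = 7.
Any cover uses at least 2 transects; among all covering selections none totals below 7.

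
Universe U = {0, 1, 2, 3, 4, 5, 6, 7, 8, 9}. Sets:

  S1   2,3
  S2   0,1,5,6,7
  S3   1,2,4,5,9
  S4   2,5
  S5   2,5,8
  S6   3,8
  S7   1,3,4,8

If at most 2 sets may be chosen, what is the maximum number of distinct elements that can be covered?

Choosing S2, S3 covers {0, 1, 2, 4, 5, 6, 7, 9} — 8 elements.
No choice of 2 sets does better; here 3, 8 are left uncovered.

8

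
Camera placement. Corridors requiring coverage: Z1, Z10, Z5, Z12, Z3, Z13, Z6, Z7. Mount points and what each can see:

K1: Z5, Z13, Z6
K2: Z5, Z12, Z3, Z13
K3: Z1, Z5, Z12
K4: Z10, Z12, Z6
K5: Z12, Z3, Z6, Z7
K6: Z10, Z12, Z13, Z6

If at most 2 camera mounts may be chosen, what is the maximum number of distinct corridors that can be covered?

Choosing K1, K5 covers {Z5, Z12, Z3, Z13, Z6, Z7} — 6 corridors.
No choice of 2 camera mounts does better; here Z1, Z10 are left uncovered.

6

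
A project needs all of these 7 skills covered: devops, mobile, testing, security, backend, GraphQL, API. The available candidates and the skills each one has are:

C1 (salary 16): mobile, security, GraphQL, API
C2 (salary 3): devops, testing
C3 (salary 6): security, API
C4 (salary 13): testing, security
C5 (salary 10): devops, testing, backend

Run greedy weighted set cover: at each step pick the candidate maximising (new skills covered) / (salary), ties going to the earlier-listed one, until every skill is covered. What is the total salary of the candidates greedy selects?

Pick 1: C2 adds 2 new (devops, testing) at salary 3 (ratio 2/3).
Pick 2: C3 adds 2 new (security, API) at salary 6 (ratio 2/6).
Pick 3: C1 adds 2 new (mobile, GraphQL) at salary 16 (ratio 2/16).
Pick 4: C5 adds 1 new (backend) at salary 10 (ratio 1/10).
Greedy total salary: 3 + 6 + 16 + 10 = 35. (The true optimum is 26, so greedy overshoots here.)

35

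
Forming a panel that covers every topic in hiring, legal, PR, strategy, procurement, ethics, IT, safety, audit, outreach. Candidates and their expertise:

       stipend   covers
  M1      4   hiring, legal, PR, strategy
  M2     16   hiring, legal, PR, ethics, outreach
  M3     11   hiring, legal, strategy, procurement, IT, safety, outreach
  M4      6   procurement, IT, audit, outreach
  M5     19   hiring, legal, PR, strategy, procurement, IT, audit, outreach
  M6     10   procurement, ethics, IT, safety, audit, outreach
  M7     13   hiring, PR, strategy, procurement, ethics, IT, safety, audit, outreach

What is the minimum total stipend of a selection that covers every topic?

14

M1, M6 cover every topic at stipend 4 + 10 = 14.
Any cover uses at least 2 members; among all covering selections none totals below 14.
Greedy by coverage-per-stipend would pick M1, M4, M6 for 20 — worse than the optimum 14.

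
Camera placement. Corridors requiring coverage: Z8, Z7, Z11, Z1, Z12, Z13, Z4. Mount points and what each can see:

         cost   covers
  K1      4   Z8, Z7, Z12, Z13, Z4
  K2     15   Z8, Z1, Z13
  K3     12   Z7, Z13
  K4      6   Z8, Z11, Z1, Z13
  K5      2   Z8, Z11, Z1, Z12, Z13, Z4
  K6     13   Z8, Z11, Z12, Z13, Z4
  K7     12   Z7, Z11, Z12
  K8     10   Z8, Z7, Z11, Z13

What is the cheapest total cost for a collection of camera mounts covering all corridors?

K1, K5 cover every corridor at cost 4 + 2 = 6.
Any cover uses at least 2 camera mounts; among all covering selections none totals below 6.

6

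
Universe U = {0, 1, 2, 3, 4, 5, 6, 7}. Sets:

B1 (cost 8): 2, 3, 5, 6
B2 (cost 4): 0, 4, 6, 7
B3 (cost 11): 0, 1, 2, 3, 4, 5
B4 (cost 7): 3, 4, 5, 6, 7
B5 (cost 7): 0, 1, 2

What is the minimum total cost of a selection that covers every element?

14

B4, B5 cover every element at cost 7 + 7 = 14.
Any cover uses at least 2 sets; among all covering selections none totals below 14.
Greedy by coverage-per-cost would pick B2, B1, B5 for 19 — worse than the optimum 14.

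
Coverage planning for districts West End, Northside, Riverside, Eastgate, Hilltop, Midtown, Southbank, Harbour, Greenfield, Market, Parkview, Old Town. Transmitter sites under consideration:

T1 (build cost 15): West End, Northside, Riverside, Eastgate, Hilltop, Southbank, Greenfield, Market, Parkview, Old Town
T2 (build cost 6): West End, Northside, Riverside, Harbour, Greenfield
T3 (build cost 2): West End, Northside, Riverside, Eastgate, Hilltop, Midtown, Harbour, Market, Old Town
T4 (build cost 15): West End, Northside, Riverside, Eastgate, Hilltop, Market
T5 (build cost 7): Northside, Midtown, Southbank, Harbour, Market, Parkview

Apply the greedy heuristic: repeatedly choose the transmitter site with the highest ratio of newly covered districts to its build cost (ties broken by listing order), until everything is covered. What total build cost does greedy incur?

15

Pick 1: T3 adds 9 new (West End, Northside, Riverside, Eastgate, Hilltop, Midtown, Harbour, Market, Old Town) at build cost 2 (ratio 9/2).
Pick 2: T5 adds 2 new (Southbank, Parkview) at build cost 7 (ratio 2/7).
Pick 3: T2 adds 1 new (Greenfield) at build cost 6 (ratio 1/6).
Greedy total build cost: 2 + 7 + 6 = 15.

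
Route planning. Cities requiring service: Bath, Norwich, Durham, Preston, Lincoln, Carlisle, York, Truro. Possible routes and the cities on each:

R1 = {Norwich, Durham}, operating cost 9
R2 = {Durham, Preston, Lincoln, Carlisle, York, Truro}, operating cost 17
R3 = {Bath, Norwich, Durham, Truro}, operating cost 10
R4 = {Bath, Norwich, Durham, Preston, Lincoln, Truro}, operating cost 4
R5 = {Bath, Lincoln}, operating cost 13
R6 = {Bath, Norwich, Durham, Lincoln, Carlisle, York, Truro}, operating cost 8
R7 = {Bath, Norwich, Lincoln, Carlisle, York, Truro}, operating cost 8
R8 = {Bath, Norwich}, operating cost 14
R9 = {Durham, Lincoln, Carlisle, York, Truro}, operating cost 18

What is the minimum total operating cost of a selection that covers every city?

R4, R6 cover every city at operating cost 4 + 8 = 12.
Any cover uses at least 2 routes; among all covering selections none totals below 12.

12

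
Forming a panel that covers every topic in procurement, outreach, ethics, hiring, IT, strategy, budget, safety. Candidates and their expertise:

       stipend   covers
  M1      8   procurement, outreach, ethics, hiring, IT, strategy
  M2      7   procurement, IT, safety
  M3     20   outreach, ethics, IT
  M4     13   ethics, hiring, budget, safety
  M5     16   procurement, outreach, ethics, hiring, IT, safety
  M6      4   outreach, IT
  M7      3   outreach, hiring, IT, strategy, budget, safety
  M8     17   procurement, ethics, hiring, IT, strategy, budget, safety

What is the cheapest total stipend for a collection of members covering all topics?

M1, M7 cover every topic at stipend 8 + 3 = 11.
Any cover uses at least 2 members; among all covering selections none totals below 11.

11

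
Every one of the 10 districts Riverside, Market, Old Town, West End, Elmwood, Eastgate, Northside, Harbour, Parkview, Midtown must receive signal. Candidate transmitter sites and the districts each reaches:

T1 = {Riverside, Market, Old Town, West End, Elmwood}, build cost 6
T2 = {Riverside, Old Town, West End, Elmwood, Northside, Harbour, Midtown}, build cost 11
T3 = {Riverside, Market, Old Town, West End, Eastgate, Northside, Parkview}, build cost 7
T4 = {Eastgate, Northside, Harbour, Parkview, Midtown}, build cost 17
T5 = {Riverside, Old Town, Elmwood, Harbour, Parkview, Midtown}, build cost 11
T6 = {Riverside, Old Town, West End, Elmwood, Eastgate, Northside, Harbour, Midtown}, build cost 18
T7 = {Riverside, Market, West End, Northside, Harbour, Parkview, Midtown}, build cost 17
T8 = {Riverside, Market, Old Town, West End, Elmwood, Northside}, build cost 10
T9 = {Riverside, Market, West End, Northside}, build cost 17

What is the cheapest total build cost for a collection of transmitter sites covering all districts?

18

T2, T3 cover every district at build cost 11 + 7 = 18.
Any cover uses at least 2 transmitter sites; among all covering selections none totals below 18.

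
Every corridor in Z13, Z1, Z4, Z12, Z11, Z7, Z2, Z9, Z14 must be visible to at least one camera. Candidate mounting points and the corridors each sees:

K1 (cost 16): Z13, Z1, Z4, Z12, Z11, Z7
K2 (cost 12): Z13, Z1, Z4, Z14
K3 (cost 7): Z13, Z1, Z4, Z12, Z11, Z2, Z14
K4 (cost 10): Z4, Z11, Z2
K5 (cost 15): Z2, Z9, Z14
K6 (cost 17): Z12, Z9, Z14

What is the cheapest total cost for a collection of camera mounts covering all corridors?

K1, K5 cover every corridor at cost 16 + 15 = 31.
Any cover uses at least 2 camera mounts; among all covering selections none totals below 31.

31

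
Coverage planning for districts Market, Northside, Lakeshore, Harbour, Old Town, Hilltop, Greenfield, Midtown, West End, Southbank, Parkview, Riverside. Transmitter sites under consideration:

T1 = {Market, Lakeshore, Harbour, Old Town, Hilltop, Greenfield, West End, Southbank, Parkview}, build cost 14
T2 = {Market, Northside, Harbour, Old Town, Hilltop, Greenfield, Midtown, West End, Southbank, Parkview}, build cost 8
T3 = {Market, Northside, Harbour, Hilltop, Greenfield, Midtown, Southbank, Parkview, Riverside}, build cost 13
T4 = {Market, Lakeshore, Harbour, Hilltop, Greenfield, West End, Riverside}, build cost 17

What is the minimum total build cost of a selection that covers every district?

T2, T4 cover every district at build cost 8 + 17 = 25.
Any cover uses at least 2 transmitter sites; among all covering selections none totals below 25.

25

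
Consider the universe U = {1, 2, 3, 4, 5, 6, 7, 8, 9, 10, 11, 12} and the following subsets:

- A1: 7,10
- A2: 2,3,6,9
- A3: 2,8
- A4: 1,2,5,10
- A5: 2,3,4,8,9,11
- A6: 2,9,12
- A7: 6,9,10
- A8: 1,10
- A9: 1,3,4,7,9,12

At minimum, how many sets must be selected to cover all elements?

A2, A4, A5, A9 together cover {1, 2, 3, 4, 5, 6, 7, 8, 9, 10, 11, 12} — every element.
No 3 of the 9 sets cover everything (all 84 triples fall short), so 4 is minimum.

4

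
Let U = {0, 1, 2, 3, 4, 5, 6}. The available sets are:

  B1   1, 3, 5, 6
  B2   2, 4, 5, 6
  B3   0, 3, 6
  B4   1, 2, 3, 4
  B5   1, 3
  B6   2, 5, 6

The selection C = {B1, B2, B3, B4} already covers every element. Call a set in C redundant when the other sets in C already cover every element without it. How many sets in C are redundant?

Drop B1: the rest still cover every element — redundant.
Drop B2: the rest still cover every element — redundant.
Drop B3: 0 uncovered — not redundant.
Drop B4: the rest still cover every element — redundant.
3 redundant: B1, B2, B4.

3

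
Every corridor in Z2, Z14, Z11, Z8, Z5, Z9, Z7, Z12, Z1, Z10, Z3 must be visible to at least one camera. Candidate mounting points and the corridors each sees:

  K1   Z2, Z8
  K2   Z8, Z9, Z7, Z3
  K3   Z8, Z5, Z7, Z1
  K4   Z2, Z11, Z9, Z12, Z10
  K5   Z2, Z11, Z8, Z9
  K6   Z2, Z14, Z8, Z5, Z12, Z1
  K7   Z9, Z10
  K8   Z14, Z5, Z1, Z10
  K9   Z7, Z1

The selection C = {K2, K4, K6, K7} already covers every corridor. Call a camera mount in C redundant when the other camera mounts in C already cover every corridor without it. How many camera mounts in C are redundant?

1

Drop K2: Z7, Z3 uncovered — not redundant.
Drop K4: Z11 uncovered — not redundant.
Drop K6: Z14, Z5, Z1 uncovered — not redundant.
Drop K7: the rest still cover every corridor — redundant.
1 redundant: K7.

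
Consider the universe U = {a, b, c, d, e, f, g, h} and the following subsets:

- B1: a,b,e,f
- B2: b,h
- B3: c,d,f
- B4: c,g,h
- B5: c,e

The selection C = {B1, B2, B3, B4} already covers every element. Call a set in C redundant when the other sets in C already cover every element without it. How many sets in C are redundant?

Drop B1: a, e uncovered — not redundant.
Drop B2: the rest still cover every element — redundant.
Drop B3: d uncovered — not redundant.
Drop B4: g uncovered — not redundant.
1 redundant: B2.

1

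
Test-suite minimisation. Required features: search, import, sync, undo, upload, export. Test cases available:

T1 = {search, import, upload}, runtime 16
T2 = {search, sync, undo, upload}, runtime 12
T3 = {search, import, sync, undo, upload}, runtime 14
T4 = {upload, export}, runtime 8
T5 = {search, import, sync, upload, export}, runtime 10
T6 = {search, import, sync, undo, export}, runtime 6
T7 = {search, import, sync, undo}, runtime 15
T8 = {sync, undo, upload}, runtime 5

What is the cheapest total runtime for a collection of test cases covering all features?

T6, T8 cover every feature at runtime 6 + 5 = 11.
Any cover uses at least 2 test cases; among all covering selections none totals below 11.

11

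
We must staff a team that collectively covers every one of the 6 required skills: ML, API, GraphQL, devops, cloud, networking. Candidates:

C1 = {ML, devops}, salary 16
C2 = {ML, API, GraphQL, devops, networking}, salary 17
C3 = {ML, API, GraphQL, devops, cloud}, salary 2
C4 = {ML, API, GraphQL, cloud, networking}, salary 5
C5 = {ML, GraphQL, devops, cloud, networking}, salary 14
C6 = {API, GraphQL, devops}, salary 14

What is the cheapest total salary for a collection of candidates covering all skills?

7

C3, C4 cover every skill at salary 2 + 5 = 7.
Any cover uses at least 2 candidates; among all covering selections none totals below 7.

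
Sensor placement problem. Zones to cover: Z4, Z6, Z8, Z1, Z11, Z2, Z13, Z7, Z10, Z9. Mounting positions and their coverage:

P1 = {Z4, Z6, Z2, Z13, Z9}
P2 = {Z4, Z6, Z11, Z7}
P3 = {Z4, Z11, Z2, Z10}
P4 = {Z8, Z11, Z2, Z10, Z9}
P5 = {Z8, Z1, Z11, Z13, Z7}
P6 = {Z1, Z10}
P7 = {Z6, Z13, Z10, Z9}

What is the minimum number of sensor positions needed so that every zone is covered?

3

P1, P3, P5 together cover {Z4, Z6, Z8, Z1, Z11, Z2, Z13, Z7, Z10, Z9} — every zone.
No 2 of the 7 sensor positions cover everything (all 21 pairs fall short), so 3 is minimum.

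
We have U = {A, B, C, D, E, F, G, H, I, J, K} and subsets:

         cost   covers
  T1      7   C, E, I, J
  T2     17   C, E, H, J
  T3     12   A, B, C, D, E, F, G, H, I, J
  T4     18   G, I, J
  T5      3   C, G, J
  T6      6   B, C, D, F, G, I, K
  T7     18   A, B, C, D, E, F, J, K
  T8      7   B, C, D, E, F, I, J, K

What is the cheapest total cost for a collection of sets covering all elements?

T3, T6 cover every element at cost 12 + 6 = 18.
Any cover uses at least 2 sets; among all covering selections none totals below 18.

18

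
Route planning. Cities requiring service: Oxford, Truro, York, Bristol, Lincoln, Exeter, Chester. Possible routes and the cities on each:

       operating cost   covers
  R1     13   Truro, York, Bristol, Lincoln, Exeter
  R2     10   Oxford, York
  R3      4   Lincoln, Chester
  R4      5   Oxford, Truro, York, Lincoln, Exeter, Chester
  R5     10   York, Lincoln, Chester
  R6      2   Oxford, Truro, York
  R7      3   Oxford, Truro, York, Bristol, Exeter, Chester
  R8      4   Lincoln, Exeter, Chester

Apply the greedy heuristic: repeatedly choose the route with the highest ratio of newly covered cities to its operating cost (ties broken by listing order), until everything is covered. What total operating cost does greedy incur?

7

Pick 1: R7 adds 6 new (Oxford, Truro, York, Bristol, Exeter, Chester) at operating cost 3 (ratio 6/3).
Pick 2: R3 adds 1 new (Lincoln) at operating cost 4 (ratio 1/4).
Greedy total operating cost: 3 + 4 = 7.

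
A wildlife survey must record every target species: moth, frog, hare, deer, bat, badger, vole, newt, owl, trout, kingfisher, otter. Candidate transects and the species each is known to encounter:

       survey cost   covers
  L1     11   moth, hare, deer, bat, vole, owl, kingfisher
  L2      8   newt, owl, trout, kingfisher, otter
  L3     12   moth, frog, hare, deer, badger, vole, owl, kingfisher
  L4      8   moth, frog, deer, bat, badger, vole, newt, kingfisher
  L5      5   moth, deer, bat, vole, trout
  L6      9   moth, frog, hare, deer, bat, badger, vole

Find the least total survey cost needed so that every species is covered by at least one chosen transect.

17

L2, L6 cover every species at survey cost 8 + 9 = 17.
Any cover uses at least 2 transects; among all covering selections none totals below 17.
Greedy by coverage-per-survey cost would pick L4, L2, L6 for 25 — worse than the optimum 17.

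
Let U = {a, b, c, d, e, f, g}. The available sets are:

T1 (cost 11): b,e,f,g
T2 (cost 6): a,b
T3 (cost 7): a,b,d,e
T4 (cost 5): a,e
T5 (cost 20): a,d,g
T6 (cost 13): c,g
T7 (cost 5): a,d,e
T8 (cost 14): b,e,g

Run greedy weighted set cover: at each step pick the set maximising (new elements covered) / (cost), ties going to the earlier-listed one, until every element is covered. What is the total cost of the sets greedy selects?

Pick 1: T7 adds 3 new (a, d, e) at cost 5 (ratio 3/5).
Pick 2: T1 adds 3 new (b, f, g) at cost 11 (ratio 3/11).
Pick 3: T6 adds 1 new (c) at cost 13 (ratio 1/13).
Greedy total cost: 5 + 11 + 13 = 29.

29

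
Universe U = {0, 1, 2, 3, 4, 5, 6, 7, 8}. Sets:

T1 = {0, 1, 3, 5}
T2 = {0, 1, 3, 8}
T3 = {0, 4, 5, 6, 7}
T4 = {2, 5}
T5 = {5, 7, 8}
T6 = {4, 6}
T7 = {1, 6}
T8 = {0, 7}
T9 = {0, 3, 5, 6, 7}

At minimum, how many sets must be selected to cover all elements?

T2, T3, T4 together cover {0, 1, 2, 3, 4, 5, 6, 7, 8} — every element.
No 2 of the 9 sets cover everything (all 36 pairs fall short), so 3 is minimum.

3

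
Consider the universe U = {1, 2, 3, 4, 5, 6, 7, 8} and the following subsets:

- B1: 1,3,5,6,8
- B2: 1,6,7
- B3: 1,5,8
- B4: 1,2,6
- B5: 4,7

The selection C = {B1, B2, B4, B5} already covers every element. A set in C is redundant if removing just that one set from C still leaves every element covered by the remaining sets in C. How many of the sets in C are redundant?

1

Drop B1: 3, 5, 8 uncovered — not redundant.
Drop B2: the rest still cover every element — redundant.
Drop B4: 2 uncovered — not redundant.
Drop B5: 4 uncovered — not redundant.
1 redundant: B2.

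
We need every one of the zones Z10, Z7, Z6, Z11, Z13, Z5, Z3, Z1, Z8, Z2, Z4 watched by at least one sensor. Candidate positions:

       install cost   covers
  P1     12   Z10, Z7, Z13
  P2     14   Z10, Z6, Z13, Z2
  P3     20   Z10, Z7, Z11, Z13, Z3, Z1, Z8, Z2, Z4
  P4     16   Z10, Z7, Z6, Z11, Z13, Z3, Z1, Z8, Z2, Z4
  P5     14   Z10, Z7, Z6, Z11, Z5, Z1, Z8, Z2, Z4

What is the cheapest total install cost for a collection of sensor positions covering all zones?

30

P4, P5 cover every zone at install cost 16 + 14 = 30.
Any cover uses at least 2 sensor positions; among all covering selections none totals below 30.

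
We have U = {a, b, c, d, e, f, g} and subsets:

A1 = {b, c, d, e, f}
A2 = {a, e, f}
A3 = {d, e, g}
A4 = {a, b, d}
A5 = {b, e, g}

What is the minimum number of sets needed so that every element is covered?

3

A1, A2, A3 together cover {a, b, c, d, e, f, g} — every element.
No 2 of the 5 sets cover everything (all 10 pairs fall short), so 3 is minimum.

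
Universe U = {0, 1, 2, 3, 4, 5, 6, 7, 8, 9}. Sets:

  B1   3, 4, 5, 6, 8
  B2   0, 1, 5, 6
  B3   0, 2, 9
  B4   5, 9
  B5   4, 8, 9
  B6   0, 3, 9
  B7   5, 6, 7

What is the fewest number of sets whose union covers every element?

B1, B2, B3, B7 together cover {0, 1, 2, 3, 4, 5, 6, 7, 8, 9} — every element.
No 3 of the 7 sets cover everything (all 35 triples fall short), so 4 is minimum.

4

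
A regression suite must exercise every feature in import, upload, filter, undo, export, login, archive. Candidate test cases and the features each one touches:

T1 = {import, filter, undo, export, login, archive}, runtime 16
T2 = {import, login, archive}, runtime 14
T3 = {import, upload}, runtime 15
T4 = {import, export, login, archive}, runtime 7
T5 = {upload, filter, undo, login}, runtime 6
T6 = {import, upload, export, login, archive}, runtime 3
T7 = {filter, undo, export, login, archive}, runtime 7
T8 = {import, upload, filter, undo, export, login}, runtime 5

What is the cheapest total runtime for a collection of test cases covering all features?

T6, T8 cover every feature at runtime 3 + 5 = 8.
Any cover uses at least 2 test cases; among all covering selections none totals below 8.

8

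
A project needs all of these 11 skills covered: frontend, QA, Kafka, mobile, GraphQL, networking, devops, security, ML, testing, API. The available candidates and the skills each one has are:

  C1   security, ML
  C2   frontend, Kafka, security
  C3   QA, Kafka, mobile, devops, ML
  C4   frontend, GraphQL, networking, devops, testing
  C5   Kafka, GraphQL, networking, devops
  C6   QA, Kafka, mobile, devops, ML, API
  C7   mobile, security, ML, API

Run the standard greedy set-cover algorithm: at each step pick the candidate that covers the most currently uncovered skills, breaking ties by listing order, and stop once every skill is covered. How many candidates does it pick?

3

Pick 1: C6 covers 6 new skills (QA, Kafka, mobile, devops, ML, API).
Pick 2: C4 covers 4 new skills (frontend, GraphQL, networking, testing).
Pick 3: C1 covers 1 new skills (security).
Greedy uses 3 candidates.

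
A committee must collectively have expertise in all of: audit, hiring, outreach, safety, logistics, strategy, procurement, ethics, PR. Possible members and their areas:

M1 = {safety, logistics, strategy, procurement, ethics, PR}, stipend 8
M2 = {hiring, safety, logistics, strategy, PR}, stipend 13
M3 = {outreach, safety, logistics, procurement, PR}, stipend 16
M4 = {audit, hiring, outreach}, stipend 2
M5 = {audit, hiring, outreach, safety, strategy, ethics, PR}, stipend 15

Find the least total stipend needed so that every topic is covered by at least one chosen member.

M1, M4 cover every topic at stipend 8 + 2 = 10.
Any cover uses at least 2 members; among all covering selections none totals below 10.

10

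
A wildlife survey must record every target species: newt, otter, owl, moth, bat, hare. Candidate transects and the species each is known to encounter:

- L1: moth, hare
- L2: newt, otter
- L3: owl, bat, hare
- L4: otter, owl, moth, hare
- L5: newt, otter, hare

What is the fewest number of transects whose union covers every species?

3

L1, L2, L3 together cover {newt, otter, owl, moth, bat, hare} — every species.
No 2 of the 5 transects cover everything (all 10 pairs fall short), so 3 is minimum.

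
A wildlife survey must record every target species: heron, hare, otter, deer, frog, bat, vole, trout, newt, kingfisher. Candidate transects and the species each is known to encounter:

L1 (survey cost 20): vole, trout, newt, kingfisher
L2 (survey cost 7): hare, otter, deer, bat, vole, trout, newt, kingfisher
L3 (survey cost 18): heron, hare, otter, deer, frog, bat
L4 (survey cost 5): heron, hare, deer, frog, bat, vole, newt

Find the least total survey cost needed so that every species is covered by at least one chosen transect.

12

L2, L4 cover every species at survey cost 7 + 5 = 12.
Any cover uses at least 2 transects; among all covering selections none totals below 12.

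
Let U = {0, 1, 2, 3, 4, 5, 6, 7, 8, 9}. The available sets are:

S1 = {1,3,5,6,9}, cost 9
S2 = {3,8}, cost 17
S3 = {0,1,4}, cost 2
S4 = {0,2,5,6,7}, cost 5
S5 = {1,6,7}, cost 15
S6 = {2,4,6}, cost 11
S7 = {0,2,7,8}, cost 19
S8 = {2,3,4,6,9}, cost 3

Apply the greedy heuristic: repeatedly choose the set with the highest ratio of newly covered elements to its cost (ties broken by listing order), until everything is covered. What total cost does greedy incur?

Pick 1: S8 adds 5 new (2, 3, 4, 6, 9) at cost 3 (ratio 5/3).
Pick 2: S3 adds 2 new (0, 1) at cost 2 (ratio 2/2).
Pick 3: S4 adds 2 new (5, 7) at cost 5 (ratio 2/5).
Pick 4: S2 adds 1 new (8) at cost 17 (ratio 1/17).
Greedy total cost: 3 + 2 + 5 + 17 = 27.

27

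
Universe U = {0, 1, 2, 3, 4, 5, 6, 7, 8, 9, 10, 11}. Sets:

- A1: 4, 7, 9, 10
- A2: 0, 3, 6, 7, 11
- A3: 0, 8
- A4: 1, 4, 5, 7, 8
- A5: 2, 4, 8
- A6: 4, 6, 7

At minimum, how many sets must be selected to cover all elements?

A1, A2, A4, A5 together cover {0, 1, 2, 3, 4, 5, 6, 7, 8, 9, 10, 11} — every element.
No 3 of the 6 sets cover everything (all 20 triples fall short), so 4 is minimum.

4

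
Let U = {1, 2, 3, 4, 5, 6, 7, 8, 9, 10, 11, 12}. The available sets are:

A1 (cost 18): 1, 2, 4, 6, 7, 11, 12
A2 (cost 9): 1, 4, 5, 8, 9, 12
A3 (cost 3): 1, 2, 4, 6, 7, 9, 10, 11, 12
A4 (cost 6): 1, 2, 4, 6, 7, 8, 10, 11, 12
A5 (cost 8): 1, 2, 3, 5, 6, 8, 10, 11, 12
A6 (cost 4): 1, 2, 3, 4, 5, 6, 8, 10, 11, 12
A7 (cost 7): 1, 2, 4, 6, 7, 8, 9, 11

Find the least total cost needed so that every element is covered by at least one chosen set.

A3, A6 cover every element at cost 3 + 4 = 7.
Any cover uses at least 2 sets; among all covering selections none totals below 7.

7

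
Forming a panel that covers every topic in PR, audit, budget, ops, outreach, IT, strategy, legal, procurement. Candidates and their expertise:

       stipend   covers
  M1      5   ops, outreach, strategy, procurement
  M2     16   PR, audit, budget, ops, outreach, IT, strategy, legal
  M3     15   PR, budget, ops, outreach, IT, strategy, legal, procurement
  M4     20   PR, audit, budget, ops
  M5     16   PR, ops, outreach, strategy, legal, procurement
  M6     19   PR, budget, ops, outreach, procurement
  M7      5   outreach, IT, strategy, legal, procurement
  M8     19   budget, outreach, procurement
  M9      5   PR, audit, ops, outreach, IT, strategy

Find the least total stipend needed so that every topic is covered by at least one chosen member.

20

M3, M9 cover every topic at stipend 15 + 5 = 20.
Any cover uses at least 2 members; among all covering selections none totals below 20.
Greedy by coverage-per-stipend would pick M9, M7, M3 for 25 — worse than the optimum 20.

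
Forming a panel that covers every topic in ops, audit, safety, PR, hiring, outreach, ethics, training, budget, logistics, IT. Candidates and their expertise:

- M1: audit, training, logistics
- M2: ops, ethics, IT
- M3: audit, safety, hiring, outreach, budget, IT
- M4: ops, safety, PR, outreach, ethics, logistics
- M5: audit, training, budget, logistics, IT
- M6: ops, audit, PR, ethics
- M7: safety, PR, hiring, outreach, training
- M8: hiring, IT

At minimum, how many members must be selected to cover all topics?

3

M1, M3, M4 together cover {ops, audit, safety, PR, hiring, outreach, ethics, training, budget, logistics, IT} — every topic.
No 2 of the 8 members cover everything (all 28 pairs fall short), so 3 is minimum.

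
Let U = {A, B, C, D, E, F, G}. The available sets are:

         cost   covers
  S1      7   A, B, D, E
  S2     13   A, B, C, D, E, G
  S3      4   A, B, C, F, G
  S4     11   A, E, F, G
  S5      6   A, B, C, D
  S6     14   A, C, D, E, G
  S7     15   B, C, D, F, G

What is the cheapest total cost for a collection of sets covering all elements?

11

S1, S3 cover every element at cost 7 + 4 = 11.
Any cover uses at least 2 sets; among all covering selections none totals below 11.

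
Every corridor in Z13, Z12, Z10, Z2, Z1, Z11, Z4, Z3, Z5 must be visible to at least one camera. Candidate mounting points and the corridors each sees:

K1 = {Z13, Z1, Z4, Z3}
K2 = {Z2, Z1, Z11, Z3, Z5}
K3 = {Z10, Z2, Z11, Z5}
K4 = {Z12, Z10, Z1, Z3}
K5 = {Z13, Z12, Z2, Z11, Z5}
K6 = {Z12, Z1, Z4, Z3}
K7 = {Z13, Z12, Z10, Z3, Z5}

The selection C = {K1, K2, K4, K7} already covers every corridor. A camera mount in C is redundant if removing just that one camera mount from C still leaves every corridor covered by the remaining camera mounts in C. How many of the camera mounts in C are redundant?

2

Drop K1: Z4 uncovered — not redundant.
Drop K2: Z2, Z11 uncovered — not redundant.
Drop K4: the rest still cover every corridor — redundant.
Drop K7: the rest still cover every corridor — redundant.
2 redundant: K4, K7.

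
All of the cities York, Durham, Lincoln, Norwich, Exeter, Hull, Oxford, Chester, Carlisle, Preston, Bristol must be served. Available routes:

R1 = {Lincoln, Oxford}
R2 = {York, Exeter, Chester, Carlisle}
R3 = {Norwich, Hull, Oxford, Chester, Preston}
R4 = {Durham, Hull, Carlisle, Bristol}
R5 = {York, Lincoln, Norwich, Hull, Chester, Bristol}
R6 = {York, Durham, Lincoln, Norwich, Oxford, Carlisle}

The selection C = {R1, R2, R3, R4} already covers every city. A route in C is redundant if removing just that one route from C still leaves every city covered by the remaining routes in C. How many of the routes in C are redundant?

0

Drop R1: Lincoln uncovered — not redundant.
Drop R2: York, Exeter uncovered — not redundant.
Drop R3: Norwich, Preston uncovered — not redundant.
Drop R4: Durham, Bristol uncovered — not redundant.
None of the routes in C is redundant.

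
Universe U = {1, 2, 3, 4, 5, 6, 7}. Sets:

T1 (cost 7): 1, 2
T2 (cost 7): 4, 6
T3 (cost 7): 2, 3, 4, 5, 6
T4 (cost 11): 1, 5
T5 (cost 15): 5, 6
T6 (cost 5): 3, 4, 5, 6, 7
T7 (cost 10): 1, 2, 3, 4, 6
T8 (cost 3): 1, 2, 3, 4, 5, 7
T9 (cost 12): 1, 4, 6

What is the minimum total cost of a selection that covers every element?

T6, T8 cover every element at cost 5 + 3 = 8.
Any cover uses at least 2 sets; among all covering selections none totals below 8.

8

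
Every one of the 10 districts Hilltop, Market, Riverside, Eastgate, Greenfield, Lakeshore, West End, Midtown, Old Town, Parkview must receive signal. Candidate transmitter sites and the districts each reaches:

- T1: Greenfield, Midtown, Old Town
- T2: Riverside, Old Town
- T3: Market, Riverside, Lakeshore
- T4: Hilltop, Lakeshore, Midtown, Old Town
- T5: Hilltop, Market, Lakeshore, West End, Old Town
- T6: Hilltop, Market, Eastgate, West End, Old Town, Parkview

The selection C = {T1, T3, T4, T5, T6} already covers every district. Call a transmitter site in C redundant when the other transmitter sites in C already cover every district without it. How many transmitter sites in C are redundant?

2

Drop T1: Greenfield uncovered — not redundant.
Drop T3: Riverside uncovered — not redundant.
Drop T4: the rest still cover every district — redundant.
Drop T5: the rest still cover every district — redundant.
Drop T6: Eastgate, Parkview uncovered — not redundant.
2 redundant: T4, T5.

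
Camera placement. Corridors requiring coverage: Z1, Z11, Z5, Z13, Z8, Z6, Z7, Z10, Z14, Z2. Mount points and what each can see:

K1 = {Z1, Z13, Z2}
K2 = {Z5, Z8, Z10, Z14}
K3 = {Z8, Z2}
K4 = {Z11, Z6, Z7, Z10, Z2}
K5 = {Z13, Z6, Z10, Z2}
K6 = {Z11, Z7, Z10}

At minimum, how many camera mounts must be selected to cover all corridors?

3

K1, K2, K4 together cover {Z1, Z11, Z5, Z13, Z8, Z6, Z7, Z10, Z14, Z2} — every corridor.
No 2 of the 6 camera mounts cover everything (all 15 pairs fall short), so 3 is minimum.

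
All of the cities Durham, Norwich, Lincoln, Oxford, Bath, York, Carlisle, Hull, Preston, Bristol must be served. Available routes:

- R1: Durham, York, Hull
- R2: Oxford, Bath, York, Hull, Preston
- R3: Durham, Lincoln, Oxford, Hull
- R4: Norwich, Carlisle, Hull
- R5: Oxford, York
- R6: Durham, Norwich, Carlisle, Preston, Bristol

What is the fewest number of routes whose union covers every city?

3

R2, R3, R6 together cover {Durham, Norwich, Lincoln, Oxford, Bath, York, Carlisle, Hull, Preston, Bristol} — every city.
No 2 of the 6 routes cover everything (all 15 pairs fall short), so 3 is minimum.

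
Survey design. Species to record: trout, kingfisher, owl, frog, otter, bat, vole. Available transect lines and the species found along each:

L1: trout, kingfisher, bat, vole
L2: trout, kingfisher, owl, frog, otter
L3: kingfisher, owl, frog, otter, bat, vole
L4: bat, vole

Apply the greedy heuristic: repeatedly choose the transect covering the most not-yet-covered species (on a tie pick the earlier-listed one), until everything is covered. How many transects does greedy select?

2

Pick 1: L3 covers 6 new species (kingfisher, owl, frog, otter, bat, vole).
Pick 2: L1 covers 1 new species (trout).
Greedy uses 2 transects.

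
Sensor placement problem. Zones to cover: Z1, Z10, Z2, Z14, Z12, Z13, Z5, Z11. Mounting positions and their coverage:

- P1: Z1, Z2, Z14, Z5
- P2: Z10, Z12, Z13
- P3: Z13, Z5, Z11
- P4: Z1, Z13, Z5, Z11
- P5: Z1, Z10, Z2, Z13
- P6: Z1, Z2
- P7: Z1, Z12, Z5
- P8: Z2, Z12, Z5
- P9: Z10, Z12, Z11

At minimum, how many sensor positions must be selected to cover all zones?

3

P1, P2, P3 together cover {Z1, Z10, Z2, Z14, Z12, Z13, Z5, Z11} — every zone.
No 2 of the 9 sensor positions cover everything (all 36 pairs fall short), so 3 is minimum.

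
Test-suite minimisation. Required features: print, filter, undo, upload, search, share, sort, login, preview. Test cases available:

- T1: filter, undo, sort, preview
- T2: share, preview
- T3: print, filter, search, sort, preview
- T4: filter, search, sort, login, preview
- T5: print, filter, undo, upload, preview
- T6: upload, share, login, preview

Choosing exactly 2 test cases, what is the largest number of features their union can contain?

Choosing T3, T6 covers {print, filter, upload, search, share, sort, login, preview} — 8 features.
No choice of 2 test cases does better; here undo is left uncovered.

8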